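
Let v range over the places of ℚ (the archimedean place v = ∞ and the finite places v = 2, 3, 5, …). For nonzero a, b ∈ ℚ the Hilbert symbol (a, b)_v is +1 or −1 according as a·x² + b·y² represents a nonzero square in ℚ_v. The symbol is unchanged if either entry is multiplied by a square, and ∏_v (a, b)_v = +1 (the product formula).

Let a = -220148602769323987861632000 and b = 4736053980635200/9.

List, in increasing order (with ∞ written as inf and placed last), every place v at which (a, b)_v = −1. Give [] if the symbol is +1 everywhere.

Mod squares: a ≡ -229245, b ≡ 12673. Check v ∈ {∞, 2, 3, 5, 17, 19, 23, 29, 31}.
v=19: a=19^2·(≡17), b=19^1·(≡14) mod 19; (17|19)=+1, (14|19)=-1; (−1)^{2·1·9}·(+1)^1·(-1)^2 = +1.
v=17: a=17^3·(≡8), b=17^2·(≡9) mod 17; (8|17)=+1, (9|17)=+1; (−1)^{3·2·8}·(+1)^2·(+1)^3 = +1.
v=∞: -229245 < 0 and 12673 > 0  ⇒  (a,b)_∞ = +1.
v=2: v_2(a)=10, v_2(b)=6; units ≡ 3, 1 (mod 8); ε·ε+αω+βω = 1·0+10·0+6·1 ≡ 0  ⇒  (a,b)_2 = +1.
v=23: a=23^2·(≡22), b=23^1·(≡22) mod 23; (22|23)=-1, (22|23)=-1; (−1)^{2·1·11}·(-1)^1·(-1)^2 = -1.
v=3: a=3^1·(≡1), b=3^-2·(≡1) mod 3; (1|3)=+1, (1|3)=+1; (−1)^{1·-2·1}·(+1)^-2·(+1)^1 = +1.
v=29: a=29^5·(≡10), b=29^3·(≡2) mod 29; (10|29)=-1, (2|29)=-1; (−1)^{5·3·14}·(-1)^3·(-1)^5 = +1.
v=31: a=31^3·(≡2), b=31^2·(≡10) mod 31; (2|31)=+1, (10|31)=+1; (−1)^{3·2·15}·(+1)^2·(+1)^3 = +1.
v=5: a=5^3·(≡4), b=5^2·(≡2) mod 5; (4|5)=+1, (2|5)=-1; (−1)^{3·2·2}·(+1)^2·(-1)^3 = -1.
|Ram(-229245, 12673)| = 2, even; anisotropic at {5, 23}.

[5, 23]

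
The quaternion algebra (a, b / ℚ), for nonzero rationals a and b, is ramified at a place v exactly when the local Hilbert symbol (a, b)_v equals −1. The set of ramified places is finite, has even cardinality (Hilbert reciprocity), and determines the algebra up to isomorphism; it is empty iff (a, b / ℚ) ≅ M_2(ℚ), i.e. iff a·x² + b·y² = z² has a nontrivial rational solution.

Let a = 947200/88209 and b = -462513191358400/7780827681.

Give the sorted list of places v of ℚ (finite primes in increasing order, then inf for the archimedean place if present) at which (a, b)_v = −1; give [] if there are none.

(a, b) ≡ (37, -14911) mod (ℚ^×)²; places V = {2, 3, 5, 7, 11, 13, 17, 31, 37, ∞}.
(a,b)_5: α=2, u≡2; β=2, v≡4 (mod 5); (2|5)=-1, (4|5)=+1; sign (−1)^0·-1^2·+1^2 = +1.
(a,b)_3: α=-6, u≡1; β=-12, v≡2 (mod 3); (1|3)=+1, (2|3)=-1; sign (−1)^0·+1^-12·-1^-6 = +1.
(a,b)_13: α=0, u≡5; β=1, v≡10 (mod 13); (5|13)=-1, (10|13)=+1; sign (−1)^0·-1^1·+1^0 = -1.
(a,b)_7: α=0, u≡1; β=2, v≡6 (mod 7); (1|7)=+1, (6|7)=-1; sign (−1)^0·+1^2·-1^0 = +1.
(a,b)_2: α=10, β=6; u≡5, v≡1 (mod 8); ε(u)ε(v)=0·0, αω(v)=10·0, βω(u)=6·1; sum ≡ 0  ⇒  +1.
(a,b)_37: α=1, u≡33; β=3, v≡10 (mod 37); (33|37)=+1, (10|37)=+1; sign (−1)^0·+1^3·+1^1 = +1.
(a,b)_∞: sgn(37)=+, sgn(-14911)=−, so +1.
(a,b)_11: α=-2, u≡4; β=-4, v≡3 (mod 11); (4|11)=+1, (3|11)=+1; sign (−1)^0·+1^-4·+1^-2 = +1.
(a,b)_17: α=0, u≡10; β=2, v≡13 (mod 17); (10|17)=-1, (13|17)=+1; sign (−1)^0·-1^2·+1^0 = +1.
(a,b)_31: α=0, u≡24; β=1, v≡13 (mod 31); (24|31)=-1, (13|31)=-1; sign (−1)^0·-1^1·-1^0 = -1.
(37, -14911 / ℚ) ramifies at {13, 31}: a division algebra.

[13, 31]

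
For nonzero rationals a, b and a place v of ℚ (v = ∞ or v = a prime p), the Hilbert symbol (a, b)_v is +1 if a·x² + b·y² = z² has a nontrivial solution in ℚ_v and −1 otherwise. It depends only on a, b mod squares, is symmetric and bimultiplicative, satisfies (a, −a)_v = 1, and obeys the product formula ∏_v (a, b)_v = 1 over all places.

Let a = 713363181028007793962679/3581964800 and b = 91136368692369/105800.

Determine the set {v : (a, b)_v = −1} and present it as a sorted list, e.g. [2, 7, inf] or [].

(a, b) ≡ (49742, 2) mod (ℚ^×)²; places V = {2, 3, 5, 7, 11, 13, 17, 19, 23, ∞}.
(a,b)_19: α=1, u≡13; β=0, v≡14 (mod 19); (13|19)=-1, (14|19)=-1; sign (−1)^0·-1^0·-1^1 = -1.
(a,b)_11: α=7, u≡5; β=4, v≡7 (mod 11); (5|11)=+1, (7|11)=-1; sign (−1)^0·+1^4·-1^7 = -1.
(a,b)_2: α=-9, β=-3; u≡7, v≡1 (mod 8); ε(u)ε(v)=1·0, αω(v)=-9·0, βω(u)=-3·0; sum ≡ 0  ⇒  +1.
(a,b)_5: α=-2, u≡2; β=-2, v≡2 (mod 5); (2|5)=-1, (2|5)=-1; sign (−1)^0·-1^-2·-1^-2 = +1.
(a,b)_23: α=-4, u≡13; β=-2, v≡1 (mod 23); (13|23)=+1, (1|23)=+1; sign (−1)^0·+1^-2·+1^-4 = +1.
(a,b)_13: α=2, u≡4; β=2, v≡2 (mod 13); (4|13)=+1, (2|13)=-1; sign (−1)^0·+1^2·-1^2 = +1.
(a,b)_7: α=3, u≡2; β=2, v≡2 (mod 7); (2|7)=+1, (2|7)=+1; sign (−1)^0·+1^2·+1^3 = +1.
(a,b)_3: α=4, u≡2; β=2, v≡2 (mod 3); (2|3)=-1, (2|3)=-1; sign (−1)^0·-1^2·-1^4 = +1.
(a,b)_∞: sgn(49742)=+, sgn(2)=+, so +1.
(a,b)_17: α=7, u≡16; β=4, v≡8 (mod 17); (16|17)=+1, (8|17)=+1; sign (−1)^0·+1^4·+1^7 = +1.
(49742, 2 / ℚ) ramifies at {11, 19}: a division algebra.

[11, 19]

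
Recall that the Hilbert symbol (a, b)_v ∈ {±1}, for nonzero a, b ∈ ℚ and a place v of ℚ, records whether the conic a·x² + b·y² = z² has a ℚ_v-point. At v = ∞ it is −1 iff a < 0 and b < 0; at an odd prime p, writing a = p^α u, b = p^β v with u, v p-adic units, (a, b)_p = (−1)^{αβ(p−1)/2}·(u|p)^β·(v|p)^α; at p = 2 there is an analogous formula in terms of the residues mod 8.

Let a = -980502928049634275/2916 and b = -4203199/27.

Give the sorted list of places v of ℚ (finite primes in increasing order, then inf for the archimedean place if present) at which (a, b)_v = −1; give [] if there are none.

(a, b) ≡ (-899, -74613) mod (ℚ^×)²; places V = {2, 3, 5, 7, 11, 13, 17, 19, 29, 31, ∞}.
(a,b)_17: α=2, u≡2; β=1, v≡12 (mod 17); (2|17)=+1, (12|17)=-1; sign (−1)^0·+1^1·-1^2 = +1.
(a,b)_7: α=0, u≡2; β=1, v≡4 (mod 7); (2|7)=+1, (4|7)=+1; sign (−1)^0·+1^1·+1^0 = +1.
(a,b)_2: α=-2, β=0; u≡5, v≡3 (mod 8); ε(u)ε(v)=0·1, αω(v)=-2·1, βω(u)=0·1; sum ≡ 0  ⇒  +1.
(a,b)_31: α=1, u≡4; β=0, v≡16 (mod 31); (4|31)=+1, (16|31)=+1; sign (−1)^0·+1^0·+1^1 = +1.
(a,b)_∞: sgn(-899)=−, sgn(-74613)=−, so -1.
(a,b)_13: α=4, u≡6; β=2, v≡11 (mod 13); (6|13)=-1, (11|13)=-1; sign (−1)^0·-1^2·-1^4 = +1.
(a,b)_19: α=2, u≡18; β=1, v≡9 (mod 19); (18|19)=-1, (9|19)=+1; sign (−1)^0·-1^1·+1^2 = -1.
(a,b)_11: α=4, u≡5; β=1, v≡4 (mod 11); (5|11)=+1, (4|11)=+1; sign (−1)^0·+1^1·+1^4 = +1.
(a,b)_3: α=-6, u≡1; β=-3, v≡2 (mod 3); (1|3)=+1, (2|3)=-1; sign (−1)^0·+1^-3·-1^-6 = +1.
(a,b)_5: α=2, u≡4; β=0, v≡3 (mod 5); (4|5)=+1, (3|5)=-1; sign (−1)^0·+1^0·-1^2 = +1.
(a,b)_29: α=1, u≡12; β=0, v≡13 (mod 29); (12|29)=-1, (13|29)=+1; sign (−1)^0·-1^0·+1^1 = +1.
|Ram(-899, -74613)| = 2, even; anisotropic at {19, ∞}.

[19, inf]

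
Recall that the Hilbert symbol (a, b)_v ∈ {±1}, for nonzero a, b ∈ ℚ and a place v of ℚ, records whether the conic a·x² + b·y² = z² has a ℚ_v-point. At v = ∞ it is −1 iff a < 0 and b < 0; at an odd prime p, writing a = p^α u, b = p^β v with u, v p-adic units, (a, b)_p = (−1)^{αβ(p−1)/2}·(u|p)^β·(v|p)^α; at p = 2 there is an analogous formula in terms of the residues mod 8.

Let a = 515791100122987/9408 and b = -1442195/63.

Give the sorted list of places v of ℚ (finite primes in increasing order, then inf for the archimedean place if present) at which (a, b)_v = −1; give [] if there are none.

Mod squares: a ≡ 39729, b ≡ -27965. Check v ∈ {∞, 2, 3, 5, 7, 13, 17, 19, 41, 47}.
v=47: a=47^2·(≡24), b=47^1·(≡18) mod 47; (24|47)=+1, (18|47)=+1; (−1)^{2·1·23}·(+1)^1·(+1)^2 = +1.
v=2: v_2(a)=-6, v_2(b)=0; units ≡ 1, 3 (mod 8); ε·ε+αω+βω = 0·1+-6·1+0·0 ≡ 0  ⇒  (a,b)_2 = +1.
v=3: a=3^-1·(≡1), b=3^-2·(≡1) mod 3; (1|3)=+1, (1|3)=+1; (−1)^{-1·-2·1}·(+1)^-2·(+1)^-1 = +1.
v=∞: 39729 > 0 and -27965 < 0  ⇒  (a,b)_∞ = +1.
v=5: a=5^0·(≡4), b=5^1·(≡2) mod 5; (4|5)=+1, (2|5)=-1; (−1)^{0·1·2}·(+1)^1·(-1)^0 = +1.
v=41: a=41^1·(≡35), b=41^0·(≡14) mod 41; (35|41)=-1, (14|41)=-1; (−1)^{1·0·20}·(-1)^0·(-1)^1 = -1.
v=13: a=13^2·(≡9), b=13^0·(≡7) mod 13; (9|13)=+1, (7|13)=-1; (−1)^{2·0·6}·(+1)^0·(-1)^2 = +1.
v=7: a=7^-2·(≡1), b=7^-1·(≡4) mod 7; (1|7)=+1, (4|7)=+1; (−1)^{-2·-1·3}·(+1)^-1·(+1)^-2 = +1.
v=19: a=19^3·(≡4), b=19^2·(≡15) mod 19; (4|19)=+1, (15|19)=-1; (−1)^{3·2·9}·(+1)^2·(-1)^3 = -1.
v=17: a=17^3·(≡8), b=17^1·(≡1) mod 17; (8|17)=+1, (1|17)=+1; (−1)^{3·1·8}·(+1)^1·(+1)^3 = +1.
|Ram(39729, -27965)| = 2, even; anisotropic at {19, 41}.

[19, 41]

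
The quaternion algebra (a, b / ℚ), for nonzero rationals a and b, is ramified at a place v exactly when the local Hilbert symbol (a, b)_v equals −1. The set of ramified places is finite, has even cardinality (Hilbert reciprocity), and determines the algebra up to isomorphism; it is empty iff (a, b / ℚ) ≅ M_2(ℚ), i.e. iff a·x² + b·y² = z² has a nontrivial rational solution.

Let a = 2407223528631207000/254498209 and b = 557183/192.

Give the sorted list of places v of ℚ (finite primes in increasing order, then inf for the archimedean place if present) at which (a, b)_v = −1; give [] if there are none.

Mod squares: a ≡ 1430, b ≡ 1221. Check v ∈ {∞, 2, 3, 5, 7, 11, 13, 37, 43, 53}.
v=37: a=37^6·(≡23), b=37^3·(≡28) mod 37; (23|37)=-1, (28|37)=+1; (−1)^{6·3·18}·(-1)^3·(+1)^6 = -1.
v=∞: 1430 > 0 and 1221 > 0  ⇒  (a,b)_∞ = +1.
v=11: a=11^1·(≡9), b=11^1·(≡4) mod 11; (9|11)=+1, (4|11)=+1; (−1)^{1·1·5}·(+1)^1·(+1)^1 = -1.
v=7: a=7^-2·(≡4), b=7^0·(≡6) mod 7; (4|7)=+1, (6|7)=-1; (−1)^{-2·0·3}·(+1)^0·(-1)^-2 = +1.
v=43: a=43^-2·(≡10), b=43^0·(≡36) mod 43; (10|43)=+1, (36|43)=+1; (−1)^{-2·0·21}·(+1)^0·(+1)^-2 = +1.
v=13: a=13^1·(≡2), b=13^0·(≡12) mod 13; (2|13)=-1, (12|13)=+1; (−1)^{1·0·6}·(-1)^0·(+1)^1 = +1.
v=5: a=5^3·(≡4), b=5^0·(≡4) mod 5; (4|5)=+1, (4|5)=+1; (−1)^{3·0·2}·(+1)^0·(+1)^3 = +1.
v=53: a=53^-2·(≡4), b=53^0·(≡48) mod 53; (4|53)=+1, (48|53)=-1; (−1)^{-2·0·26}·(+1)^0·(-1)^-2 = +1.
v=2: v_2(a)=3, v_2(b)=-6; units ≡ 3, 5 (mod 8); ε·ε+αω+βω = 1·0+3·1+-6·1 ≡ 1  ⇒  (a,b)_2 = -1.
v=3: a=3^8·(≡2), b=3^-1·(≡2) mod 3; (2|3)=-1, (2|3)=-1; (−1)^{8·-1·1}·(-1)^-1·(-1)^8 = -1.
|Ram(1430, 1221)| = 4, even; anisotropic at {2, 3, 11, 37}.

[2, 3, 11, 37]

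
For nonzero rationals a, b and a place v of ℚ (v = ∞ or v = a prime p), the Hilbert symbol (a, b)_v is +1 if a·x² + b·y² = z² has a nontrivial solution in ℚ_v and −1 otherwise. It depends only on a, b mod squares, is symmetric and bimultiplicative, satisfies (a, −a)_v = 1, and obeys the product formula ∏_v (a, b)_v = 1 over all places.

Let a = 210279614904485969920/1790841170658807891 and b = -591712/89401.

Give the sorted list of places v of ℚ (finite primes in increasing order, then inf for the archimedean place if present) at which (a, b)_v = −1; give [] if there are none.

[2, 3, 5, 7, 11, 17]

(a, b) ≡ (1138830, -22) mod (ℚ^×)²; places V = {2, 3, 5, 7, 11, 13, 17, 23, 29, 41, ∞}.
(a,b)_11: α=3, u≡3; β=1, v≡5 (mod 11); (3|11)=+1, (5|11)=+1; sign (−1)^1·+1^1·+1^3 = -1.
(a,b)_29: α=1, u≡1; β=0, v≡9 (mod 29); (1|29)=+1, (9|29)=+1; sign (−1)^0·+1^0·+1^1 = +1.
(a,b)_5: α=1, u≡4; β=0, v≡3 (mod 5); (4|5)=+1, (3|5)=-1; sign (−1)^0·+1^0·-1^1 = -1.
(a,b)_2: α=15, β=5; u≡7, v≡5 (mod 8); ε(u)ε(v)=1·0, αω(v)=15·1, βω(u)=5·0; sum ≡ 1  ⇒  -1.
(a,b)_41: α=6, u≡28; β=2, v≡34 (mod 41); (28|41)=-1, (34|41)=-1; sign (−1)^0·-1^2·-1^6 = +1.
(a,b)_7: α=1, u≡5; β=0, v≡3 (mod 7); (5|7)=-1, (3|7)=-1; sign (−1)^0·-1^0·-1^1 = -1.
(a,b)_17: α=-1, u≡5; β=0, v≡5 (mod 17); (5|17)=-1, (5|17)=-1; sign (−1)^0·-1^0·-1^-1 = -1.
(a,b)_23: α=0, u≡6; β=-2, v≡4 (mod 23); (6|23)=+1, (4|23)=+1; sign (−1)^0·+1^-2·+1^0 = +1.
(a,b)_∞: sgn(1138830)=+, sgn(-22)=−, so +1.
(a,b)_3: α=-17, u≡2; β=0, v≡2 (mod 3); (2|3)=-1, (2|3)=-1; sign (−1)^0·-1^0·-1^-17 = -1.
(a,b)_13: α=-8, u≡9; β=-2, v≡1 (mod 13); (9|13)=+1, (1|13)=+1; sign (−1)^0·+1^-2·+1^-8 = +1.
|Ram(1138830, -22)| = 6, even; anisotropic at {2, 3, 5, 7, 11, 17}.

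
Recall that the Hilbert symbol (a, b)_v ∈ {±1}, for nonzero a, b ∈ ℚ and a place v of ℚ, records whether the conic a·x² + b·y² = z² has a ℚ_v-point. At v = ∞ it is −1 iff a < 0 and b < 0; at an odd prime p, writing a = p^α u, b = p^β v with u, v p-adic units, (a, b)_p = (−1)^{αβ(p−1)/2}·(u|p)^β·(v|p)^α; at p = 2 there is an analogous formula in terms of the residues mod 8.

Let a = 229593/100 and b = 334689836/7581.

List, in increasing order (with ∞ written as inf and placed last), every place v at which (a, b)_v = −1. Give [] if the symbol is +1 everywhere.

(a, b) ≡ (273, 6279) mod (ℚ^×)²; places V = {2, 3, 5, 7, 13, 19, 23, 29, ∞}.
(a,b)_19: α=0, u≡7; β=-2, v≡5 (mod 19); (7|19)=+1, (5|19)=+1; sign (−1)^0·+1^-2·+1^0 = +1.
(a,b)_29: α=2, u≡21; β=0, v≡2 (mod 29); (21|29)=-1, (2|29)=-1; sign (−1)^0·-1^0·-1^2 = +1.
(a,b)_7: α=1, u≡2; β=-1, v≡1 (mod 7); (2|7)=+1, (1|7)=+1; sign (−1)^1·+1^-1·+1^1 = -1.
(a,b)_3: α=1, u≡1; β=-1, v≡2 (mod 3); (1|3)=+1, (2|3)=-1; sign (−1)^1·+1^-1·-1^1 = +1.
(a,b)_∞: sgn(273)=+, sgn(6279)=+, so +1.
(a,b)_23: α=0, u≡21; β=5, v≡7 (mod 23); (21|23)=-1, (7|23)=-1; sign (−1)^0·-1^5·-1^0 = -1.
(a,b)_13: α=1, u≡8; β=1, v≡8 (mod 13); (8|13)=-1, (8|13)=-1; sign (−1)^0·-1^1·-1^1 = +1.
(a,b)_2: α=-2, β=2; u≡1, v≡7 (mod 8); ε(u)ε(v)=0·1, αω(v)=-2·0, βω(u)=2·0; sum ≡ 0  ⇒  +1.
(a,b)_5: α=-2, u≡2; β=0, v≡1 (mod 5); (2|5)=-1, (1|5)=+1; sign (−1)^0·-1^0·+1^-2 = +1.
Ram(273, 6279) = {7, 23}; no ℚ_7-point on the conic.

[7, 23]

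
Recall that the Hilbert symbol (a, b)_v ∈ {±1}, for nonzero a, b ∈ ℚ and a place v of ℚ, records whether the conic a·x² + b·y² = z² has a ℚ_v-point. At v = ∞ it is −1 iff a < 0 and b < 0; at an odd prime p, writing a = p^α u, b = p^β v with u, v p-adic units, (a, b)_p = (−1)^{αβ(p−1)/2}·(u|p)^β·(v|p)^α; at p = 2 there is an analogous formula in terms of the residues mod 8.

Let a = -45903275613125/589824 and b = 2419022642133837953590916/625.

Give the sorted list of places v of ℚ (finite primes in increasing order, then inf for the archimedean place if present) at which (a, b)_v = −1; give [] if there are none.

[17, 23]

Mod squares: a ≡ -4152029, b ≡ 2849. Check v ∈ {∞, 2, 3, 5, 7, 11, 17, 19, 23, 29, 37, 41}.
v=29: a=29^0·(≡14), b=29^2·(≡7) mod 29; (14|29)=-1, (7|29)=+1; (−1)^{0·2·14}·(-1)^2·(+1)^0 = +1.
v=23: a=23^1·(≡18), b=23^2·(≡7) mod 23; (18|23)=+1, (7|23)=-1; (−1)^{1·2·11}·(+1)^2·(-1)^1 = -1.
v=41: a=41^1·(≡33), b=41^2·(≡16) mod 41; (33|41)=+1, (16|41)=+1; (−1)^{1·2·20}·(+1)^2·(+1)^1 = +1.
v=11: a=11^0·(≡1), b=11^5·(≡2) mod 11; (1|11)=+1, (2|11)=-1; (−1)^{0·5·5}·(+1)^5·(-1)^0 = +1.
v=2: v_2(a)=-16, v_2(b)=2; units ≡ 3, 1 (mod 8); ε·ε+αω+βω = 1·0+-16·0+2·1 ≡ 0  ⇒  (a,b)_2 = +1.
v=17: a=17^1·(≡9), b=17^2·(≡12) mod 17; (9|17)=+1, (12|17)=-1; (−1)^{1·2·8}·(+1)^2·(-1)^1 = -1.
v=∞: -4152029 < 0 and 2849 > 0  ⇒  (a,b)_∞ = +1.
v=7: a=7^3·(≡3), b=7^3·(≡4) mod 7; (3|7)=-1, (4|7)=+1; (−1)^{3·3·3}·(-1)^3·(+1)^3 = +1.
v=19: a=19^2·(≡15), b=19^0·(≡2) mod 19; (15|19)=-1, (2|19)=-1; (−1)^{2·0·9}·(-1)^0·(-1)^2 = +1.
v=3: a=3^-2·(≡1), b=3^0·(≡2) mod 3; (1|3)=+1, (2|3)=-1; (−1)^{-2·0·1}·(+1)^0·(-1)^-2 = +1.
v=5: a=5^4·(≡1), b=5^-4·(≡1) mod 5; (1|5)=+1, (1|5)=+1; (−1)^{4·-4·2}·(+1)^-4·(+1)^4 = +1.
v=37: a=37^1·(≡9), b=37^3·(≡11) mod 37; (9|37)=+1, (11|37)=+1; (−1)^{1·3·18}·(+1)^3·(+1)^1 = +1.
|Ram(-4152029, 2849)| = 2, even; anisotropic at {17, 23}.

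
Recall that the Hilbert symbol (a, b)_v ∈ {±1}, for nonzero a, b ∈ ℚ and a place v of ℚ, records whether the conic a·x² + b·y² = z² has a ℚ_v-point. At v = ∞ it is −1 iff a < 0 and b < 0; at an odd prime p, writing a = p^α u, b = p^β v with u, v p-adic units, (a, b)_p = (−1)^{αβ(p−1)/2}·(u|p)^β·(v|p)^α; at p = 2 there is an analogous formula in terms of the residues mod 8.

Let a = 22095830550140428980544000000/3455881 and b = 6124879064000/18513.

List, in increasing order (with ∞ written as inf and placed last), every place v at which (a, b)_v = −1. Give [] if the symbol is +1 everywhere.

[17, 31]

(a, b) ≡ (589, 97495) mod (ℚ^×)²; places V = {2, 3, 5, 11, 13, 17, 19, 31, 37, 43, ∞}.
(a,b)_5: α=6, u≡1; β=3, v≡4 (mod 5); (1|5)=+1, (4|5)=+1; sign (−1)^0·+1^3·+1^6 = +1.
(a,b)_∞: sgn(589)=+, sgn(97495)=+, so +1.
(a,b)_11: α=-2, u≡6; β=-2, v≡7 (mod 11); (6|11)=-1, (7|11)=-1; sign (−1)^0·-1^-2·-1^-2 = +1.
(a,b)_17: α=0, u≡10; β=-1, v≡12 (mod 17); (10|17)=-1, (12|17)=-1; sign (−1)^0·-1^-1·-1^0 = -1.
(a,b)_19: α=5, u≡15; β=2, v≡6 (mod 19); (15|19)=-1, (6|19)=+1; sign (−1)^0·-1^2·+1^5 = +1.
(a,b)_31: α=3, u≡10; β=1, v≡25 (mod 31); (10|31)=+1, (25|31)=+1; sign (−1)^1·+1^1·+1^3 = -1.
(a,b)_2: α=12, β=6; u≡5, v≡7 (mod 8); ε(u)ε(v)=0·1, αω(v)=12·0, βω(u)=6·1; sum ≡ 0  ⇒  +1.
(a,b)_3: α=0, u≡1; β=-2, v≡1 (mod 3); (1|3)=+1, (1|3)=+1; sign (−1)^0·+1^-2·+1^0 = +1.
(a,b)_13: α=-4, u≡12; β=0, v≡8 (mod 13); (12|13)=+1, (8|13)=-1; sign (−1)^0·+1^0·-1^-4 = +1.
(a,b)_37: α=2, u≡7; β=1, v≡18 (mod 37); (7|37)=+1, (18|37)=-1; sign (−1)^0·+1^1·-1^2 = +1.
(a,b)_43: α=4, u≡7; β=2, v≡41 (mod 43); (7|43)=-1, (41|43)=+1; sign (−1)^0·-1^2·+1^4 = +1.
(589, 97495 / ℚ) ramifies at {17, 31}: a division algebra.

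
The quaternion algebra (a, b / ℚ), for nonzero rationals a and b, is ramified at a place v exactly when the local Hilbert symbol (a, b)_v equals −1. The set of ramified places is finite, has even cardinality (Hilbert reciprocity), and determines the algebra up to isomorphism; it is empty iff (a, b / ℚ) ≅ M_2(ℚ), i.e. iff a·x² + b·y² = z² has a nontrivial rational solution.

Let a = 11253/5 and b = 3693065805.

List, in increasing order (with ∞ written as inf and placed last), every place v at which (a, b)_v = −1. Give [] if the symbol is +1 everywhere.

[3, 5, 17, 31]

(a, b) ≡ (465, 376805) mod (ℚ^×)²; places V = {2, 3, 5, 11, 13, 17, 31, ∞}.
(a,b)_17: α=0, u≡10; β=1, v≡7 (mod 17); (10|17)=-1, (7|17)=-1; sign (−1)^0·-1^1·-1^0 = -1.
(a,b)_3: α=1, u≡2; β=4, v≡2 (mod 3); (2|3)=-1, (2|3)=-1; sign (−1)^0·-1^4·-1^1 = -1.
(a,b)_2: α=0, β=0; u≡1, v≡5 (mod 8); ε(u)ε(v)=0·0, αω(v)=0·1, βω(u)=0·0; sum ≡ 0  ⇒  +1.
(a,b)_∞: sgn(465)=+, sgn(376805)=+, so +1.
(a,b)_13: α=0, u≡12; β=1, v≡5 (mod 13); (12|13)=+1, (5|13)=-1; sign (−1)^0·+1^1·-1^0 = +1.
(a,b)_11: α=2, u≡1; β=3, v≡4 (mod 11); (1|11)=+1, (4|11)=+1; sign (−1)^0·+1^3·+1^2 = +1.
(a,b)_31: α=1, u≡23; β=1, v≡15 (mod 31); (23|31)=-1, (15|31)=-1; sign (−1)^1·-1^1·-1^1 = -1.
(a,b)_5: α=-1, u≡3; β=1, v≡1 (mod 5); (3|5)=-1, (1|5)=+1; sign (−1)^0·-1^1·+1^-1 = -1.
|Ram(465, 376805)| = 4, even; anisotropic at {3, 5, 17, 31}.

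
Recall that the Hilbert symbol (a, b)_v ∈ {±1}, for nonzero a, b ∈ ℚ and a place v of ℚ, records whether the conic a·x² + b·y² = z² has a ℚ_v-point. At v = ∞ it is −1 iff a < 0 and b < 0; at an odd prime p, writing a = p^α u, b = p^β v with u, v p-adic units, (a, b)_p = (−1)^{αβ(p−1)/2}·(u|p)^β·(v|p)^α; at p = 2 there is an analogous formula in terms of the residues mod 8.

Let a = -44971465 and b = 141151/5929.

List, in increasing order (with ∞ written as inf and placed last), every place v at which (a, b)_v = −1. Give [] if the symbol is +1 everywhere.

(a, b) ≡ (-7585, 391) mod (ℚ^×)²; places V = {2, 5, 7, 11, 17, 19, 23, 37, 41, ∞}.
(a,b)_7: α=2, u≡6; β=-2, v≡5 (mod 7); (6|7)=-1, (5|7)=-1; sign (−1)^0·-1^-2·-1^2 = +1.
(a,b)_11: α=2, u≡3; β=-2, v≡2 (mod 11); (3|11)=+1, (2|11)=-1; sign (−1)^0·+1^-2·-1^2 = +1.
(a,b)_2: α=0, β=0; u≡7, v≡7 (mod 8); ε(u)ε(v)=1·1, αω(v)=0·0, βω(u)=0·0; sum ≡ 1  ⇒  -1.
(a,b)_∞: sgn(-7585)=−, sgn(391)=+, so +1.
(a,b)_37: α=1, u≡5; β=0, v≡16 (mod 37); (5|37)=-1, (16|37)=+1; sign (−1)^0·-1^0·+1^1 = +1.
(a,b)_5: α=1, u≡2; β=0, v≡4 (mod 5); (2|5)=-1, (4|5)=+1; sign (−1)^0·-1^0·+1^1 = +1.
(a,b)_19: α=0, u≡15; β=2, v≡11 (mod 19); (15|19)=-1, (11|19)=+1; sign (−1)^0·-1^2·+1^0 = +1.
(a,b)_23: α=0, u≡21; β=1, v≡10 (mod 23); (21|23)=-1, (10|23)=-1; sign (−1)^0·-1^1·-1^0 = -1.
(a,b)_17: α=0, u≡12; β=1, v≡11 (mod 17); (12|17)=-1, (11|17)=-1; sign (−1)^0·-1^1·-1^0 = -1.
(a,b)_41: α=1, u≡8; β=0, v≡11 (mod 41); (8|41)=+1, (11|41)=-1; sign (−1)^0·+1^0·-1^1 = -1.
Ram(-7585, 391) = {2, 17, 23, 41}; no ℚ_2-point on the conic.

[2, 17, 23, 41]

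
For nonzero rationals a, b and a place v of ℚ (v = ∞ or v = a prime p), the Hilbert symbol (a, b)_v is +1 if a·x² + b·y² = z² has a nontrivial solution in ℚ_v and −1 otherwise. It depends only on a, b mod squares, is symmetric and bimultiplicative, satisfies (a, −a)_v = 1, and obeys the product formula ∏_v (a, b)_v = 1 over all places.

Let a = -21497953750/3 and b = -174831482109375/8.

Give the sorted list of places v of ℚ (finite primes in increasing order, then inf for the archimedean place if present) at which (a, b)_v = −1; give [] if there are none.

(a, b) ≡ (-42978, -910) mod (ℚ^×)²; places V = {2, 3, 5, 7, 13, 19, 29, ∞}.
(a,b)_2: α=1, β=-3; u≡7, v≡1 (mod 8); ε(u)ε(v)=1·0, αω(v)=1·0, βω(u)=-3·0; sum ≡ 0  ⇒  +1.
(a,b)_19: α=1, u≡10; β=2, v≡10 (mod 19); (10|19)=-1, (10|19)=-1; sign (−1)^0·-1^2·-1^1 = -1.
(a,b)_5: α=4, u≡3; β=7, v≡3 (mod 5); (3|5)=-1, (3|5)=-1; sign (−1)^0·-1^7·-1^4 = -1.
(a,b)_29: α=1, u≡3; β=2, v≡19 (mod 29); (3|29)=-1, (19|29)=-1; sign (−1)^0·-1^2·-1^1 = -1.
(a,b)_3: α=-1, u≡2; β=4, v≡2 (mod 3); (2|3)=-1, (2|3)=-1; sign (−1)^0·-1^4·-1^-1 = -1.
(a,b)_7: α=4, u≡2; β=1, v≡3 (mod 7); (2|7)=+1, (3|7)=-1; sign (−1)^0·+1^1·-1^4 = +1.
(a,b)_13: α=1, u≡9; β=1, v≡8 (mod 13); (9|13)=+1, (8|13)=-1; sign (−1)^0·+1^1·-1^1 = -1.
(a,b)_∞: sgn(-42978)=−, sgn(-910)=−, so -1.
Ram(-42978, -910) = {3, 5, 13, 19, 29, ∞}; no ℚ_3-point on the conic.

[3, 5, 13, 19, 29, inf]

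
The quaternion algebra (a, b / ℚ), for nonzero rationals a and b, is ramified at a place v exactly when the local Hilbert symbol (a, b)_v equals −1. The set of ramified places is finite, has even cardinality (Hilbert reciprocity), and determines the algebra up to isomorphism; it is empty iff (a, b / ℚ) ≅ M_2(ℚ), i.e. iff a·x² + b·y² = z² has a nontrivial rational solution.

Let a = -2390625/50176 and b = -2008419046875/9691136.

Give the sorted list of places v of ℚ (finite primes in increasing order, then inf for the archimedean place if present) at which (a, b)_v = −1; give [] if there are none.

[2, 17, 19, inf]

(a, b) ≡ (-17, -266) mod (ℚ^×)²; places V = {2, 3, 5, 7, 13, 17, 19, ∞}.
(a,b)_17: α=1, u≡15; β=4, v≡6 (mod 17); (15|17)=+1, (6|17)=-1; sign (−1)^0·+1^4·-1^1 = -1.
(a,b)_7: α=-2, u≡4; β=-1, v≡2 (mod 7); (4|7)=+1, (2|7)=+1; sign (−1)^0·+1^-1·+1^-2 = +1.
(a,b)_2: α=-10, β=-13; u≡7, v≡3 (mod 8); ε(u)ε(v)=1·1, αω(v)=-10·1, βω(u)=-13·0; sum ≡ 1  ⇒  -1.
(a,b)_13: α=0, u≡4; β=-2, v≡6 (mod 13); (4|13)=+1, (6|13)=-1; sign (−1)^0·+1^-2·-1^0 = +1.
(a,b)_5: α=6, u≡2; β=6, v≡1 (mod 5); (2|5)=-1, (1|5)=+1; sign (−1)^0·-1^6·+1^6 = +1.
(a,b)_19: α=0, u≡15; β=1, v≡7 (mod 19); (15|19)=-1, (7|19)=+1; sign (−1)^0·-1^1·+1^0 = -1.
(a,b)_3: α=2, u≡1; β=4, v≡1 (mod 3); (1|3)=+1, (1|3)=+1; sign (−1)^0·+1^4·+1^2 = +1.
(a,b)_∞: sgn(-17)=−, sgn(-266)=−, so -1.
|Ram(-17, -266)| = 4, even; anisotropic at {2, 17, 19, ∞}.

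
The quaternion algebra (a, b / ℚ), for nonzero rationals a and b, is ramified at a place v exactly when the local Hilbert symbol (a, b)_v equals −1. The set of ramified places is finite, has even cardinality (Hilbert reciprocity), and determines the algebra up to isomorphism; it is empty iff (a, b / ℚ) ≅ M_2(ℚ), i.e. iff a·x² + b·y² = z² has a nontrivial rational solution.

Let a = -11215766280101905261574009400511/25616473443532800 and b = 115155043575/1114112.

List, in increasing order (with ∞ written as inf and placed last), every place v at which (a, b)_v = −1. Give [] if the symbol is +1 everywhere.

Mod squares: a ≡ -93, b ≡ 472719. Check v ∈ {∞, 2, 3, 5, 11, 13, 17, 23, 31, 37, 47}.
v=31: a=31^5·(≡16), b=31^1·(≡2) mod 31; (16|31)=+1, (2|31)=+1; (−1)^{5·1·15}·(+1)^1·(+1)^5 = -1.
v=5: a=5^-2·(≡2), b=5^2·(≡4) mod 5; (2|5)=-1, (4|5)=+1; (−1)^{-2·2·2}·(-1)^2·(+1)^-2 = +1.
v=13: a=13^4·(≡6), b=13^1·(≡8) mod 13; (6|13)=-1, (8|13)=-1; (−1)^{4·1·6}·(-1)^1·(-1)^4 = -1.
v=11: a=11^2·(≡10), b=11^2·(≡4) mod 11; (10|11)=-1, (4|11)=+1; (−1)^{2·2·5}·(-1)^2·(+1)^2 = +1.
v=47: a=47^-2·(≡42), b=47^0·(≡10) mod 47; (42|47)=+1, (10|47)=-1; (−1)^{-2·0·23}·(+1)^0·(-1)^-2 = +1.
v=37: a=37^6·(≡35), b=37^2·(≡1) mod 37; (35|37)=-1, (1|37)=+1; (−1)^{6·2·18}·(-1)^2·(+1)^6 = +1.
v=∞: -93 < 0 and 472719 > 0  ⇒  (a,b)_∞ = +1.
v=17: a=17^4·(≡15), b=17^-1·(≡11) mod 17; (15|17)=+1, (11|17)=-1; (−1)^{4·-1·8}·(+1)^-1·(-1)^4 = +1.
v=23: a=23^2·(≡7), b=23^1·(≡19) mod 23; (7|23)=-1, (19|23)=-1; (−1)^{2·1·11}·(-1)^1·(-1)^2 = -1.
v=3: a=3^-3·(≡2), b=3^1·(≡1) mod 3; (2|3)=-1, (1|3)=+1; (−1)^{-3·1·1}·(-1)^1·(+1)^-3 = +1.
v=2: v_2(a)=-34, v_2(b)=-16; units ≡ 3, 7 (mod 8); ε·ε+αω+βω = 1·1+-34·0+-16·1 ≡ 1  ⇒  (a,b)_2 = -1.
(-93, 472719 / ℚ) ramifies at {2, 13, 23, 31}: a division algebra.

[2, 13, 23, 31]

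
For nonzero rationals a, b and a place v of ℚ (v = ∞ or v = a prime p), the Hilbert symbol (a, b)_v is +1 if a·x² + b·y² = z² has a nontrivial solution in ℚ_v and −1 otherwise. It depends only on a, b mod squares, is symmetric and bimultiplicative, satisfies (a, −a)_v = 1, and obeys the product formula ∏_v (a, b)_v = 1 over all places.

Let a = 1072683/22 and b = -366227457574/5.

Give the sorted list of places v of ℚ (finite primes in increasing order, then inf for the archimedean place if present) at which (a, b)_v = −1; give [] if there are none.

[23, 41]

(a, b) ≡ (291346, -1089314270) mod (ℚ^×)²; places V = {2, 3, 5, 11, 17, 19, 23, 31, 41, 43, ∞}.
(a,b)_19: α=1, u≡9; β=1, v≡8 (mod 19); (9|19)=+1, (8|19)=-1; sign (−1)^1·+1^1·-1^1 = +1.
(a,b)_∞: sgn(291346)=+, sgn(-1089314270)=−, so +1.
(a,b)_43: α=0, u≡10; β=1, v≡38 (mod 43); (10|43)=+1, (38|43)=+1; sign (−1)^0·+1^1·+1^0 = +1.
(a,b)_41: α=1, u≡17; β=2, v≡7 (mod 41); (17|41)=-1, (7|41)=-1; sign (−1)^0·-1^2·-1^1 = -1.
(a,b)_11: α=-1, u≡9; β=1, v≡2 (mod 11); (9|11)=+1, (2|11)=-1; sign (−1)^1·+1^1·-1^-1 = +1.
(a,b)_2: α=-1, β=1; u≡1, v≡1 (mod 8); ε(u)ε(v)=0·0, αω(v)=-1·0, βω(u)=1·0; sum ≡ 0  ⇒  +1.
(a,b)_3: α=4, u≡1; β=0, v≡1 (mod 3); (1|3)=+1, (1|3)=+1; sign (−1)^0·+1^0·+1^4 = +1.
(a,b)_5: α=0, u≡4; β=-1, v≡1 (mod 5); (4|5)=+1, (1|5)=+1; sign (−1)^0·+1^-1·+1^0 = +1.
(a,b)_31: α=0, u≡8; β=1, v≡17 (mod 31); (8|31)=+1, (17|31)=-1; sign (−1)^0·+1^1·-1^0 = +1.
(a,b)_17: α=1, u≡16; β=1, v≡15 (mod 17); (16|17)=+1, (15|17)=+1; sign (−1)^0·+1^1·+1^1 = +1.
(a,b)_23: α=0, u≡14; β=1, v≡18 (mod 23); (14|23)=-1, (18|23)=+1; sign (−1)^0·-1^1·+1^0 = -1.
(291346, -1089314270 / ℚ) ramifies at {23, 41}: a division algebra.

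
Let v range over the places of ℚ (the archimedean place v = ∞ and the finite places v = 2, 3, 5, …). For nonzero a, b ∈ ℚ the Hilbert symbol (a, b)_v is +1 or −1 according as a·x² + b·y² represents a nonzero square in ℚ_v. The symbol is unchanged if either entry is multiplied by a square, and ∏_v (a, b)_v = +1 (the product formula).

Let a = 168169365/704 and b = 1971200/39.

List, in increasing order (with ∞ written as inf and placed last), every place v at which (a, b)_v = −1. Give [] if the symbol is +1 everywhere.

Mod squares: a ≡ 15015, b ≡ 3003. Check v ∈ {∞, 2, 3, 5, 7, 11, 13}.
v=5: a=5^1·(≡2), b=5^2·(≡2) mod 5; (2|5)=-1, (2|5)=-1; (−1)^{1·2·2}·(-1)^2·(-1)^1 = -1.
v=13: a=13^3·(≡7), b=13^-1·(≡12) mod 13; (7|13)=-1, (12|13)=+1; (−1)^{3·-1·6}·(-1)^-1·(+1)^3 = -1.
v=∞: 15015 > 0 and 3003 > 0  ⇒  (a,b)_∞ = +1.
v=11: a=11^-1·(≡5), b=11^1·(≡9) mod 11; (5|11)=+1, (9|11)=+1; (−1)^{-1·1·5}·(+1)^1·(+1)^-1 = -1.
v=7: a=7^1·(≡5), b=7^1·(≡1) mod 7; (5|7)=-1, (1|7)=+1; (−1)^{1·1·3}·(-1)^1·(+1)^1 = +1.
v=2: v_2(a)=-6, v_2(b)=10; units ≡ 7, 3 (mod 8); ε·ε+αω+βω = 1·1+-6·1+10·0 ≡ 1  ⇒  (a,b)_2 = -1.
v=3: a=3^7·(≡1), b=3^-1·(≡2) mod 3; (1|3)=+1, (2|3)=-1; (−1)^{7·-1·1}·(+1)^-1·(-1)^7 = +1.
Ram(15015, 3003) = {2, 5, 11, 13}; no ℚ_2-point on the conic.

[2, 5, 11, 13]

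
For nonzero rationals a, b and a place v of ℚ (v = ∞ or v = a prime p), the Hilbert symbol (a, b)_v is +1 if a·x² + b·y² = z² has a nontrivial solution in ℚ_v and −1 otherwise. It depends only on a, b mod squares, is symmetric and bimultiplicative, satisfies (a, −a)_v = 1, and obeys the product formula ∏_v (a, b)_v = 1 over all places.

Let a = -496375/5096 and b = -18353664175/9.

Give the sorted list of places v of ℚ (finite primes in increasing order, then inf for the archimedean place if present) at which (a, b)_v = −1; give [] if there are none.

[5, 7, 13, inf]

Mod squares: a ≡ -1430, b ≡ -7. Check v ∈ {∞, 2, 3, 5, 7, 11, 13, 19}.
v=5: a=5^3·(≡4), b=5^2·(≡2) mod 5; (4|5)=+1, (2|5)=-1; (−1)^{3·2·2}·(+1)^2·(-1)^3 = -1.
v=11: a=11^1·(≡10), b=11^2·(≡3) mod 11; (10|11)=-1, (3|11)=+1; (−1)^{1·2·5}·(-1)^2·(+1)^1 = +1.
v=13: a=13^-1·(≡2), b=13^0·(≡7) mod 13; (2|13)=-1, (7|13)=-1; (−1)^{-1·0·6}·(-1)^0·(-1)^-1 = -1.
v=∞: -1430 < 0 and -7 < 0  ⇒  (a,b)_∞ = -1.
v=7: a=7^-2·(≡5), b=7^5·(≡5) mod 7; (5|7)=-1, (5|7)=-1; (−1)^{-2·5·3}·(-1)^5·(-1)^-2 = -1.
v=2: v_2(a)=-3, v_2(b)=0; units ≡ 5, 1 (mod 8); ε·ε+αω+βω = 0·0+-3·0+0·1 ≡ 0  ⇒  (a,b)_2 = +1.
v=3: a=3^0·(≡1), b=3^-2·(≡2) mod 3; (1|3)=+1, (2|3)=-1; (−1)^{0·-2·1}·(+1)^-2·(-1)^0 = +1.
v=19: a=19^2·(≡3), b=19^2·(≡12) mod 19; (3|19)=-1, (12|19)=-1; (−1)^{2·2·9}·(-1)^2·(-1)^2 = +1.
|Ram(-1430, -7)| = 4, even; anisotropic at {5, 7, 13, ∞}.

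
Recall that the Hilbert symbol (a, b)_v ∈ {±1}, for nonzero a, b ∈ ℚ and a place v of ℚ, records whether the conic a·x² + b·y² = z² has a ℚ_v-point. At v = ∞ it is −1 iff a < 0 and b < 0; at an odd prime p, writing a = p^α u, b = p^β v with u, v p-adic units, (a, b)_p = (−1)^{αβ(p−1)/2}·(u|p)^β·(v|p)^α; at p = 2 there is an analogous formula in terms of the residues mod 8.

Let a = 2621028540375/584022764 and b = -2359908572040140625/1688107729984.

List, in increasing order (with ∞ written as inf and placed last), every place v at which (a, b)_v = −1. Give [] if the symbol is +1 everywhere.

(a, b) ≡ (89014485, -6601) mod (ℚ^×)²; places V = {2, 3, 5, 7, 13, 23, 29, 31, 41, ∞}.
(a,b)_2: α=-2, β=-6; u≡5, v≡7 (mod 8); ε(u)ε(v)=0·1, αω(v)=-2·0, βω(u)=-6·1; sum ≡ 0  ⇒  +1.
(a,b)_3: α=3, u≡1; β=4, v≡2 (mod 3); (1|3)=+1, (2|3)=-1; sign (−1)^0·+1^4·-1^3 = -1.
(a,b)_13: α=-2, u≡10; β=-4, v≡10 (mod 13); (10|13)=+1, (10|13)=+1; sign (−1)^0·+1^-4·+1^-2 = +1.
(a,b)_∞: sgn(89014485)=+, sgn(-6601)=−, so +1.
(a,b)_7: α=7, u≡4; β=11, v≡2 (mod 7); (4|7)=+1, (2|7)=+1; sign (−1)^1·+1^11·+1^7 = -1.
(a,b)_31: α=-3, u≡13; β=-4, v≡1 (mod 31); (13|31)=-1, (1|31)=+1; sign (−1)^0·-1^-4·+1^-3 = +1.
(a,b)_29: α=-1, u≡18; β=0, v≡26 (mod 29); (18|29)=-1, (26|29)=-1; sign (−1)^0·-1^0·-1^-1 = -1.
(a,b)_5: α=3, u≡2; β=6, v≡4 (mod 5); (2|5)=-1, (4|5)=+1; sign (−1)^0·-1^6·+1^3 = +1.
(a,b)_41: α=1, u≡3; β=1, v≡27 (mod 41); (3|41)=-1, (27|41)=-1; sign (−1)^0·-1^1·-1^1 = +1.
(a,b)_23: α=1, u≡6; β=1, v≡18 (mod 23); (6|23)=+1, (18|23)=+1; sign (−1)^1·+1^1·+1^1 = -1.
|Ram(89014485, -6601)| = 4, even; anisotropic at {3, 7, 23, 29}.

[3, 7, 23, 29]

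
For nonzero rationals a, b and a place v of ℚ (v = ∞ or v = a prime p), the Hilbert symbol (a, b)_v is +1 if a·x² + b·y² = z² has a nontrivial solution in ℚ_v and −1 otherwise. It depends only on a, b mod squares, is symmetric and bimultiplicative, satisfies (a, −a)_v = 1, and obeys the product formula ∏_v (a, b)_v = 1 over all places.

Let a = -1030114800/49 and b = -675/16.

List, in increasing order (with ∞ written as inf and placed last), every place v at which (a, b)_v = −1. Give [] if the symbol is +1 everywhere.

Mod squares: a ≡ -286143, b ≡ -3. Check v ∈ {∞, 2, 3, 5, 7, 11, 13, 23, 29}.
v=2: v_2(a)=4, v_2(b)=-4; units ≡ 1, 5 (mod 8); ε·ε+αω+βω = 0·0+4·1+-4·0 ≡ 0  ⇒  (a,b)_2 = +1.
v=∞: -286143 < 0 and -3 < 0  ⇒  (a,b)_∞ = -1.
v=3: a=3^3·(≡1), b=3^3·(≡2) mod 3; (1|3)=+1, (2|3)=-1; (−1)^{3·3·1}·(+1)^3·(-1)^3 = +1.
v=23: a=23^1·(≡8), b=23^0·(≡11) mod 23; (8|23)=+1, (11|23)=-1; (−1)^{1·0·11}·(+1)^0·(-1)^1 = -1.
v=11: a=11^1·(≡10), b=11^0·(≡8) mod 11; (10|11)=-1, (8|11)=-1; (−1)^{1·0·5}·(-1)^0·(-1)^1 = -1.
v=5: a=5^2·(≡2), b=5^2·(≡3) mod 5; (2|5)=-1, (3|5)=-1; (−1)^{2·2·2}·(-1)^2·(-1)^2 = +1.
v=29: a=29^1·(≡16), b=29^0·(≡14) mod 29; (16|29)=+1, (14|29)=-1; (−1)^{1·0·14}·(+1)^0·(-1)^1 = -1.
v=7: a=7^-2·(≡6), b=7^0·(≡2) mod 7; (6|7)=-1, (2|7)=+1; (−1)^{-2·0·3}·(-1)^0·(+1)^-2 = +1.
v=13: a=13^1·(≡8), b=13^0·(≡9) mod 13; (8|13)=-1, (9|13)=+1; (−1)^{1·0·6}·(-1)^0·(+1)^1 = +1.
Ram(-286143, -3) = {11, 23, 29, ∞}; no ℚ_11-point on the conic.

[11, 23, 29, inf]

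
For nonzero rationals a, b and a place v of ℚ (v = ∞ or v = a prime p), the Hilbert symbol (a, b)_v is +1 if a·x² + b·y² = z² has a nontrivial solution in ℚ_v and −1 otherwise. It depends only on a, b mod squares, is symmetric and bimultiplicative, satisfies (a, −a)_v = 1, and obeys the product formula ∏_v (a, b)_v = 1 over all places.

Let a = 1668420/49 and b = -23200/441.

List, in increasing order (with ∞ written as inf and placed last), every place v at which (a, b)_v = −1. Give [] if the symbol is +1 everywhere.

[5, 13, 23, 29]

Mod squares: a ≡ 46345, b ≡ -58. Check v ∈ {∞, 2, 3, 5, 7, 13, 23, 29, 31}.
v=31: a=31^1·(≡14), b=31^0·(≡16) mod 31; (14|31)=+1, (16|31)=+1; (−1)^{1·0·15}·(+1)^0·(+1)^1 = +1.
v=23: a=23^1·(≡7), b=23^0·(≡19) mod 23; (7|23)=-1, (19|23)=-1; (−1)^{1·0·11}·(-1)^0·(-1)^1 = -1.
v=5: a=5^1·(≡1), b=5^2·(≡2) mod 5; (1|5)=+1, (2|5)=-1; (−1)^{1·2·2}·(+1)^2·(-1)^1 = -1.
v=29: a=29^0·(≡17), b=29^1·(≡2) mod 29; (17|29)=-1, (2|29)=-1; (−1)^{0·1·14}·(-1)^1·(-1)^0 = -1.
v=13: a=13^1·(≡3), b=13^0·(≡8) mod 13; (3|13)=+1, (8|13)=-1; (−1)^{1·0·6}·(+1)^0·(-1)^1 = -1.
v=3: a=3^2·(≡1), b=3^-2·(≡2) mod 3; (1|3)=+1, (2|3)=-1; (−1)^{2·-2·1}·(+1)^-2·(-1)^2 = +1.
v=2: v_2(a)=2, v_2(b)=5; units ≡ 1, 3 (mod 8); ε·ε+αω+βω = 0·1+2·1+5·0 ≡ 0  ⇒  (a,b)_2 = +1.
v=7: a=7^-2·(≡5), b=7^-2·(≡6) mod 7; (5|7)=-1, (6|7)=-1; (−1)^{-2·-2·3}·(-1)^-2·(-1)^-2 = +1.
v=∞: 46345 > 0 and -58 < 0  ⇒  (a,b)_∞ = +1.
(46345, -58 / ℚ) ramifies at {5, 13, 23, 29}: a division algebra.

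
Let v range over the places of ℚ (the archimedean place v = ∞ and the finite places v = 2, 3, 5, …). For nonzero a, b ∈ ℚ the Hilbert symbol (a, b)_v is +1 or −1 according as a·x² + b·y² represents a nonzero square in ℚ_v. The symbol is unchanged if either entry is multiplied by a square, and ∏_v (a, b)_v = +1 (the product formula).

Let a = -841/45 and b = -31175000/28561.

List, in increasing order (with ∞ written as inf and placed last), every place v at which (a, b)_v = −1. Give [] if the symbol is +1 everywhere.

Mod squares: a ≡ -5, b ≡ -12470. Check v ∈ {∞, 2, 3, 5, 13, 29, 43}.
v=∞: -5 < 0 and -12470 < 0  ⇒  (a,b)_∞ = -1.
v=29: a=29^2·(≡9), b=29^1·(≡7) mod 29; (9|29)=+1, (7|29)=+1; (−1)^{2·1·14}·(+1)^1·(+1)^2 = +1.
v=43: a=43^0·(≡31), b=43^1·(≡36) mod 43; (31|43)=+1, (36|43)=+1; (−1)^{0·1·21}·(+1)^1·(+1)^0 = +1.
v=13: a=13^0·(≡5), b=13^-4·(≡1) mod 13; (5|13)=-1, (1|13)=+1; (−1)^{0·-4·6}·(-1)^-4·(+1)^0 = +1.
v=2: v_2(a)=0, v_2(b)=3; units ≡ 3, 5 (mod 8); ε·ε+αω+βω = 1·0+0·1+3·1 ≡ 1  ⇒  (a,b)_2 = -1.
v=3: a=3^-2·(≡1), b=3^0·(≡1) mod 3; (1|3)=+1, (1|3)=+1; (−1)^{-2·0·1}·(+1)^0·(+1)^-2 = +1.
v=5: a=5^-1·(≡1), b=5^5·(≡4) mod 5; (1|5)=+1, (4|5)=+1; (−1)^{-1·5·2}·(+1)^5·(+1)^-1 = +1.
|Ram(-5, -12470)| = 2, even; anisotropic at {2, ∞}.

[2, inf]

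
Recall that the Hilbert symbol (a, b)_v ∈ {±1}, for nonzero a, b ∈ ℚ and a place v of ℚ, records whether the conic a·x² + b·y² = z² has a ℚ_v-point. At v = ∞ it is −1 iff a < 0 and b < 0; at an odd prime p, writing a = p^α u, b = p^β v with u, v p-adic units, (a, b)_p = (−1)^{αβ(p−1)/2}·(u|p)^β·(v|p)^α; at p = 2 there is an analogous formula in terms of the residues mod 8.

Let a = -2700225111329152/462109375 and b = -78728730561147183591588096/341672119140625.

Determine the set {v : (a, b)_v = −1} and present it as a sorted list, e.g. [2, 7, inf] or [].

[2, 3, 7, inf]

Mod squares: a ≡ -154, b ≡ -561. Check v ∈ {∞, 2, 3, 5, 7, 11, 13, 17, 29, 53}.
v=5: a=5^-8·(≡1), b=5^-12·(≡1) mod 5; (1|5)=+1, (1|5)=+1; (−1)^{-8·-12·2}·(+1)^-12·(+1)^-8 = +1.
v=53: a=53^4·(≡26), b=53^6·(≡34) mod 53; (26|53)=-1, (34|53)=-1; (−1)^{4·6·26}·(-1)^6·(-1)^4 = +1.
v=17: a=17^2·(≡16), b=17^3·(≡13) mod 17; (16|17)=+1, (13|17)=+1; (−1)^{2·3·8}·(+1)^3·(+1)^2 = +1.
v=2: v_2(a)=7, v_2(b)=8; units ≡ 3, 7 (mod 8); ε·ε+αω+βω = 1·1+7·0+8·1 ≡ 1  ⇒  (a,b)_2 = -1.
v=29: a=29^2·(≡24), b=29^4·(≡17) mod 29; (24|29)=+1, (17|29)=-1; (−1)^{2·4·14}·(+1)^4·(-1)^2 = +1.
v=3: a=3^0·(≡2), b=3^1·(≡2) mod 3; (2|3)=-1, (2|3)=-1; (−1)^{0·1·1}·(-1)^1·(-1)^0 = -1.
v=∞: -154 < 0 and -561 < 0  ⇒  (a,b)_∞ = -1.
v=13: a=13^-2·(≡5), b=13^-4·(≡8) mod 13; (5|13)=-1, (8|13)=-1; (−1)^{-2·-4·6}·(-1)^-4·(-1)^-2 = +1.
v=7: a=7^-1·(≡5), b=7^-2·(≡5) mod 7; (5|7)=-1, (5|7)=-1; (−1)^{-1·-2·3}·(-1)^-2·(-1)^-1 = -1.
v=11: a=11^1·(≡7), b=11^3·(≡9) mod 11; (7|11)=-1, (9|11)=+1; (−1)^{1·3·5}·(-1)^3·(+1)^1 = +1.
(-154, -561 / ℚ) ramifies at {2, 3, 7, ∞}: a division algebra.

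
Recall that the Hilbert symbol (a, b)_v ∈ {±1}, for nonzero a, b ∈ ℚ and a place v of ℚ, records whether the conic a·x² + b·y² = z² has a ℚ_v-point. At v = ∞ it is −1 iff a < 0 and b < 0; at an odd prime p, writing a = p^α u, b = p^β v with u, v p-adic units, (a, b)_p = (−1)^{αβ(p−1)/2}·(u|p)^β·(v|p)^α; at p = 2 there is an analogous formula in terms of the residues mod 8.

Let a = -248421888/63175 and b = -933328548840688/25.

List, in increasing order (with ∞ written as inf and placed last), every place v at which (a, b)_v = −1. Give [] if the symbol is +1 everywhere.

(a, b) ≡ (-4466, -69223) mod (ℚ^×)²; places V = {2, 3, 5, 7, 11, 13, 19, 29, 31, ∞}.
(a,b)_∞: sgn(-4466)=−, sgn(-69223)=−, so -1.
(a,b)_31: α=0, u≡3; β=1, v≡27 (mod 31); (3|31)=-1, (27|31)=-1; sign (−1)^0·-1^1·-1^0 = -1.
(a,b)_13: α=2, u≡11; β=2, v≡11 (mod 13); (11|13)=-1, (11|13)=-1; sign (−1)^0·-1^2·-1^2 = +1.
(a,b)_11: α=1, u≡3; β=3, v≡2 (mod 11); (3|11)=+1, (2|11)=-1; sign (−1)^1·+1^3·-1^1 = +1.
(a,b)_2: α=9, β=4; u≡7, v≡1 (mod 8); ε(u)ε(v)=1·0, αω(v)=9·0, βω(u)=4·0; sum ≡ 0  ⇒  +1.
(a,b)_7: α=-1, u≡3; β=3, v≡2 (mod 7); (3|7)=-1, (2|7)=+1; sign (−1)^1·-1^3·+1^-1 = +1.
(a,b)_19: α=-2, u≡18; β=0, v≡8 (mod 19); (18|19)=-1, (8|19)=-1; sign (−1)^0·-1^0·-1^-2 = +1.
(a,b)_5: α=-2, u≡1; β=-2, v≡2 (mod 5); (1|5)=+1, (2|5)=-1; sign (−1)^0·+1^-2·-1^-2 = +1.
(a,b)_29: α=1, u≡23; β=3, v≡9 (mod 29); (23|29)=+1, (9|29)=+1; sign (−1)^0·+1^3·+1^1 = +1.
(a,b)_3: α=2, u≡1; β=0, v≡2 (mod 3); (1|3)=+1, (2|3)=-1; sign (−1)^0·+1^0·-1^2 = +1.
(-4466, -69223 / ℚ) ramifies at {31, ∞}: a division algebra.

[31, inf]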